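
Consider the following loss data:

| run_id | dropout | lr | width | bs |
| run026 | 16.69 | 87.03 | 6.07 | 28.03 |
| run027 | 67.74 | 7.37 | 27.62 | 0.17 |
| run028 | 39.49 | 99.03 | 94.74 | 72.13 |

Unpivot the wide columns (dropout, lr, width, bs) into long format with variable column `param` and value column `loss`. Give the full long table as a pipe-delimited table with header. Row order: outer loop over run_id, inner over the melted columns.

| run_id | param | loss |
| run026 | dropout | 16.69 |
| run026 | lr | 87.03 |
| run026 | width | 6.07 |
| run026 | bs | 28.03 |
| run027 | dropout | 67.74 |
| run027 | lr | 7.37 |
| run027 | width | 27.62 |
| run027 | bs | 0.17 |
| run028 | dropout | 39.49 |
| run028 | lr | 99.03 |
| run028 | width | 94.74 |
| run028 | bs | 72.13 |

Each (run_id, column) pair becomes one row: 3 × 4 = 12 rows.
For example, (run026, dropout) → loss=16.69.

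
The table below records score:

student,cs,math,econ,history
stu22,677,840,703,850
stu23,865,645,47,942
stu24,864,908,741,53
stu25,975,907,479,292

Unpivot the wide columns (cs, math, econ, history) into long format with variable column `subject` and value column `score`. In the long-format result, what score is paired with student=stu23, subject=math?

Unpivoting turns each (student, wide-column) pair into one long row.
The wide cell at row stu23, column math holds 645, so the long row (stu23, math) has score=645.

645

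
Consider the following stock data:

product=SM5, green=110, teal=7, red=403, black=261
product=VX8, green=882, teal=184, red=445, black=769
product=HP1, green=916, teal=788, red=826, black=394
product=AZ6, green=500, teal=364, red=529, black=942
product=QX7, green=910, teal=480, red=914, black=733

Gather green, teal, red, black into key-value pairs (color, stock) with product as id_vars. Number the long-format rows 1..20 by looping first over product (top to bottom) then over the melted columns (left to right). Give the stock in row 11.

826

20 rows total (5 × 4). Row 11: index ⌊(11-1)/4⌋ = 2 into product → HP1; (11-1) mod 4 = 2 into the melted columns → red.
So row 11 is (HP1, red, 826); stock = 826.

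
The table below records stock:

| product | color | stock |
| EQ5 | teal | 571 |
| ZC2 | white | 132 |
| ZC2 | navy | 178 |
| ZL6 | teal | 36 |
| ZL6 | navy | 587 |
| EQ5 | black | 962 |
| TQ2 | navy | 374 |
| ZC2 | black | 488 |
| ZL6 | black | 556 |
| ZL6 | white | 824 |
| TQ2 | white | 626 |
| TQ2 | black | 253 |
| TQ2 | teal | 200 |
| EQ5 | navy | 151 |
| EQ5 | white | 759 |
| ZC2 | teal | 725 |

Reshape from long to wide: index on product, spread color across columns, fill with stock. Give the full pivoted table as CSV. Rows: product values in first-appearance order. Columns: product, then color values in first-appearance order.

product,teal,white,navy,black
EQ5,571,759,151,962
ZC2,725,132,178,488
ZL6,36,824,587,556
TQ2,200,626,374,253

Columns: product plus the 4 distinct color values (teal, white, navy, black).
For example, row EQ5 column teal takes stock=571 from the long row (EQ5, teal).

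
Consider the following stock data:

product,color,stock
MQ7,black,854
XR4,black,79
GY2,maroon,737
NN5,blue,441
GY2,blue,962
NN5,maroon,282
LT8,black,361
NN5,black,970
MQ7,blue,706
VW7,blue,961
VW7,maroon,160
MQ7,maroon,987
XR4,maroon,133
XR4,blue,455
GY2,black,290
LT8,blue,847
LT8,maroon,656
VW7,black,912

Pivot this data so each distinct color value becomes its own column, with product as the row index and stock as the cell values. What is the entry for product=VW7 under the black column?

Wide layout: rows indexed by product, columns are the 3 distinct color values (black, maroon, blue).
Cell (product=VW7, color=black) draws from the long row where product=VW7 and color=black, which has stock=912.

912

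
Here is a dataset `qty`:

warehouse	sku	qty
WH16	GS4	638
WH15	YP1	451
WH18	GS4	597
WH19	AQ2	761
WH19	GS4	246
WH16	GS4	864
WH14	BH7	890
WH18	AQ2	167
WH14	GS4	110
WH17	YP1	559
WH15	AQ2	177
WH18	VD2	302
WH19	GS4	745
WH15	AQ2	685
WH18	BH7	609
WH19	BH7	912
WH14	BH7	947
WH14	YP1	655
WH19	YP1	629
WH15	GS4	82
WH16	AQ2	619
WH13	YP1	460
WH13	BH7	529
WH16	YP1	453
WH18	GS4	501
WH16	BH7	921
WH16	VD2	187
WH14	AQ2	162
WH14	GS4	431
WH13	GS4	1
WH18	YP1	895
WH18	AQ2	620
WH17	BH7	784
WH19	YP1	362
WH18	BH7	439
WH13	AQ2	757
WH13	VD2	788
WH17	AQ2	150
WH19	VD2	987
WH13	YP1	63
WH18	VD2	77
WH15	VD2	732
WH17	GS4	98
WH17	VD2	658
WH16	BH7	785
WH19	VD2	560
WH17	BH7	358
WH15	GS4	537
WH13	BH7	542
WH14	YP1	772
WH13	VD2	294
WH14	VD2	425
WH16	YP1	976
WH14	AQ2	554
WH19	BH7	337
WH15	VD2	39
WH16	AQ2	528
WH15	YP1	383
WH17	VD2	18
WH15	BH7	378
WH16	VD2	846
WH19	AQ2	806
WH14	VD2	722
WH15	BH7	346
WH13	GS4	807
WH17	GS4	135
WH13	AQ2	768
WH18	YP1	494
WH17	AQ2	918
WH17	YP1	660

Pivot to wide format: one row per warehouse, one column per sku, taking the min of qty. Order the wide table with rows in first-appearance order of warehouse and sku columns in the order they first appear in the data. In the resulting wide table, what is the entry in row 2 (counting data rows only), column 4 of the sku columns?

With rows in first-appearance order of warehouse, row 2 is warehouse=WH15. sku columns in first-appearance order: GS4, YP1, AQ2, BH7, VD2; column 4 is BH7.
Long rows with warehouse=WH15, sku=BH7: min(378, 346) = 346.

346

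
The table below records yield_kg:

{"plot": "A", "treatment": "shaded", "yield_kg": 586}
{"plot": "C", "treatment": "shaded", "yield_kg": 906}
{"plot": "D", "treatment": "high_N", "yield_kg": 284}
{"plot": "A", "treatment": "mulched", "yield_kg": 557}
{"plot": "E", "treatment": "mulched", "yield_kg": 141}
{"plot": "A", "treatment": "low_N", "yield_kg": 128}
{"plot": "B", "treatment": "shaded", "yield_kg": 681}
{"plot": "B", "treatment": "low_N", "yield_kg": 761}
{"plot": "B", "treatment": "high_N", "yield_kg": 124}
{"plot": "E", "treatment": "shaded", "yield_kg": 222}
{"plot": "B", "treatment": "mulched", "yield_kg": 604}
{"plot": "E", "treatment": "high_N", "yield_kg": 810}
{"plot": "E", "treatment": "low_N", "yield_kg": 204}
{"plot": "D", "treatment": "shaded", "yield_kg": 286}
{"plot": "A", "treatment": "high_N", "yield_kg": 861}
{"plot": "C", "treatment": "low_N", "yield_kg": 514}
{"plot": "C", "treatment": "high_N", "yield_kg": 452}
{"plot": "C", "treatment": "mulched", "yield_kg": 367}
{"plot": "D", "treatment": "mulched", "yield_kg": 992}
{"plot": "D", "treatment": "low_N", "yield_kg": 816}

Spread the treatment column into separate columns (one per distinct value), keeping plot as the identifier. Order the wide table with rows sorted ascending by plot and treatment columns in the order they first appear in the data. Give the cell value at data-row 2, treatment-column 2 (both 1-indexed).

124

With rows sorted ascending by plot, row 2 is plot=B. treatment columns in first-appearance order: shaded, high_N, mulched, low_N; column 2 is high_N.
Long rows with plot=B, treatment=high_N: yield_kg = 124.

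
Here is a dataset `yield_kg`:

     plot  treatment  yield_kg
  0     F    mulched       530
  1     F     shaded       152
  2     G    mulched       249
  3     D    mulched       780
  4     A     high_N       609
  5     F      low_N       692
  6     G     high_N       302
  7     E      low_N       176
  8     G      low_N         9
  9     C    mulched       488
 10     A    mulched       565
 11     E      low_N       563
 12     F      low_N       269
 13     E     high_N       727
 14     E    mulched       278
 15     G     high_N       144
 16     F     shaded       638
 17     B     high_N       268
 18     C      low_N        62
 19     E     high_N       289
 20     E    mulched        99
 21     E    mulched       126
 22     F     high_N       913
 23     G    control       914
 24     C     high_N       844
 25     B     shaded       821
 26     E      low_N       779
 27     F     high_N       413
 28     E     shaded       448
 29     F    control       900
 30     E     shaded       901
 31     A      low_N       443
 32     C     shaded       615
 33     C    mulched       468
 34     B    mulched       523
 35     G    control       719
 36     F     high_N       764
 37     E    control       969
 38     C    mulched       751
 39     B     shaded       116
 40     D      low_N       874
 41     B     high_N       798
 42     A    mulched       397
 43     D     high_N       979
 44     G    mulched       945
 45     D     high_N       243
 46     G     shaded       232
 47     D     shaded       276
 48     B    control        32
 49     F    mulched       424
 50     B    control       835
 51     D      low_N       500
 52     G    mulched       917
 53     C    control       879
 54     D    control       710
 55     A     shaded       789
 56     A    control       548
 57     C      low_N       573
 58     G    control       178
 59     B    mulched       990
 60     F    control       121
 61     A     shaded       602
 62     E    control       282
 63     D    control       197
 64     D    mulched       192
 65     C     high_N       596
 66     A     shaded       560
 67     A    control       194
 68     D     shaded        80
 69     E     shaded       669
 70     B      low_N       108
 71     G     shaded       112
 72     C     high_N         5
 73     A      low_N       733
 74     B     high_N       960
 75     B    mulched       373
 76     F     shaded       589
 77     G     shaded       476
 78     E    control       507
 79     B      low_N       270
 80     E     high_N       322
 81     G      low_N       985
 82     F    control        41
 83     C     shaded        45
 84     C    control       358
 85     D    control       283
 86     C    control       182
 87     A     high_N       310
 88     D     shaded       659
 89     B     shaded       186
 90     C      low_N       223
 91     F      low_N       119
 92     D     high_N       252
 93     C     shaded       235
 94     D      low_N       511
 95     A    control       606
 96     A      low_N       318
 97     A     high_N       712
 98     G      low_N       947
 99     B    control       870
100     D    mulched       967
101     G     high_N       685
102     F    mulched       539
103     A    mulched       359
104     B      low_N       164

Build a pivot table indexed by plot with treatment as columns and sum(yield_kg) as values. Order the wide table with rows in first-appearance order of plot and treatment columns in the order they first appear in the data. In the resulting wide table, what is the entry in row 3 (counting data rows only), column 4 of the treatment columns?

With rows in first-appearance order of plot, row 3 is plot=D. treatment columns in first-appearance order: mulched, shaded, high_N, low_N, control; column 4 is low_N.
Long rows with plot=D, treatment=low_N: 874 + 500 + 511 = 1885.

1885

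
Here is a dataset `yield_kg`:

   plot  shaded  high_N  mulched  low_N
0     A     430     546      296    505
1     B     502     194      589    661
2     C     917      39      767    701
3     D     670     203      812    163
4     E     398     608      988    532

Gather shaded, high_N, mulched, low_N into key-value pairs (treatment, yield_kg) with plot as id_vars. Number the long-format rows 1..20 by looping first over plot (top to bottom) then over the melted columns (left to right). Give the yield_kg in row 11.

767

20 rows total (5 × 4). Row 11: index ⌊(11-1)/4⌋ = 2 into plot → C; (11-1) mod 4 = 2 into the melted columns → mulched.
So row 11 is (C, mulched, 767); yield_kg = 767.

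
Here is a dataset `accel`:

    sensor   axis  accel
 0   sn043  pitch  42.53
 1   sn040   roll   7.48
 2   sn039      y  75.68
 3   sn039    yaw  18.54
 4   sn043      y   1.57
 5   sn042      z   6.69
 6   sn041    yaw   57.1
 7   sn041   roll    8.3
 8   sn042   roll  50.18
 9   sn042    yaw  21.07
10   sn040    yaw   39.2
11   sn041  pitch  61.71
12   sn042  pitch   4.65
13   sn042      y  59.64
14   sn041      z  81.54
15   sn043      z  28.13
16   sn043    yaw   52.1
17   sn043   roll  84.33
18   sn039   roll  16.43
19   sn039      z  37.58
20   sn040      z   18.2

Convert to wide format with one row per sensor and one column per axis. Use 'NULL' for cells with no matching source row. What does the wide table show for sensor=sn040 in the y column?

No long-format row has sensor=sn040 and axis=y, so the cell is NULL.

NULL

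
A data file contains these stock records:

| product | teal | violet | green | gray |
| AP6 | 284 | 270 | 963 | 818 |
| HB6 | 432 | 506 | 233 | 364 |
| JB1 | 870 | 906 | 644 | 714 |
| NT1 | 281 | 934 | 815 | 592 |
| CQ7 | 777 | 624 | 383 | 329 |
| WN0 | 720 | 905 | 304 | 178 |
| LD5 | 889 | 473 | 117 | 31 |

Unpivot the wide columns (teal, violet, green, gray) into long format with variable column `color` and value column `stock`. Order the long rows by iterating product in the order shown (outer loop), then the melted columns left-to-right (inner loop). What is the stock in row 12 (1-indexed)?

714

28 rows total (7 × 4). Row 12: index ⌊(12-1)/4⌋ = 2 into product → JB1; (12-1) mod 4 = 3 into the melted columns → gray.
So row 12 is (JB1, gray, 714); stock = 714.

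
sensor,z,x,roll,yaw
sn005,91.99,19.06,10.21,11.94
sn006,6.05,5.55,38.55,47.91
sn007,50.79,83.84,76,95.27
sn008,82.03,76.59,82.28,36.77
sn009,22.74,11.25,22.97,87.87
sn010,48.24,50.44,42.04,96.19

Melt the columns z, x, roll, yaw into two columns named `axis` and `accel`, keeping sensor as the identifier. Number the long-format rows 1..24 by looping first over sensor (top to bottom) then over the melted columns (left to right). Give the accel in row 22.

24 rows total (6 × 4). Row 22: index ⌊(22-1)/4⌋ = 5 into sensor → sn010; (22-1) mod 4 = 1 into the melted columns → x.
So row 22 is (sn010, x, 50.44); accel = 50.44.

50.44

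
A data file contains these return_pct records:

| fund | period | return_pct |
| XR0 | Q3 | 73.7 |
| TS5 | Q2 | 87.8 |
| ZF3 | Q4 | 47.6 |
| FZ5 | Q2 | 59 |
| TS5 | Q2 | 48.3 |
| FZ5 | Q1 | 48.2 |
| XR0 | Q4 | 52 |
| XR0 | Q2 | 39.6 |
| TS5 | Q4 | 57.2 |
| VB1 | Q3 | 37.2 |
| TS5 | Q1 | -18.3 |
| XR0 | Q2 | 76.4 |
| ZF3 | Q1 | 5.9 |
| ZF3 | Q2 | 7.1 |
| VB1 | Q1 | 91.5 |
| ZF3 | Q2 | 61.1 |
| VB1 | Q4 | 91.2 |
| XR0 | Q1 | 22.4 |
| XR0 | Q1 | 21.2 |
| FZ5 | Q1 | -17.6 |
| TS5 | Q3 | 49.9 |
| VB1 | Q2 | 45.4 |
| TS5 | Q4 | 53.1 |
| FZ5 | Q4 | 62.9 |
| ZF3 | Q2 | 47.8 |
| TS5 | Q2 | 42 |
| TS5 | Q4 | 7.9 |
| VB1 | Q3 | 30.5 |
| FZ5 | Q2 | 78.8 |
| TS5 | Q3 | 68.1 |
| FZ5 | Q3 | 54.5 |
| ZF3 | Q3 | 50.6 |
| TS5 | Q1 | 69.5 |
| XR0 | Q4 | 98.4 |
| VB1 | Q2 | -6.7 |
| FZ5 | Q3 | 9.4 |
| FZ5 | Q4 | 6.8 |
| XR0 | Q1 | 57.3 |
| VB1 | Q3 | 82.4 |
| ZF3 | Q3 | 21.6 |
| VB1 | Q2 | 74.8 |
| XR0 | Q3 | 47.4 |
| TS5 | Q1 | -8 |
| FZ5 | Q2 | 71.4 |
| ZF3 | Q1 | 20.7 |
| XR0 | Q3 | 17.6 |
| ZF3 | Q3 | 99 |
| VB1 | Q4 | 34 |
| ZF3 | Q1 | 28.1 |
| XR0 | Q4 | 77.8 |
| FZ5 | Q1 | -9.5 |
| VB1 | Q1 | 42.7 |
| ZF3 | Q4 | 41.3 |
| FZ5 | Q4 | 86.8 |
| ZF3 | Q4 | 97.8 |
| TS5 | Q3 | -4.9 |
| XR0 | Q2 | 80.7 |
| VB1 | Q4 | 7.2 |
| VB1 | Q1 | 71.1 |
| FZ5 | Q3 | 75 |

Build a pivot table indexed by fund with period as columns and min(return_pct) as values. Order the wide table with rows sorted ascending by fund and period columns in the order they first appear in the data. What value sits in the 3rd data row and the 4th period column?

With rows sorted ascending by fund, row 3 is fund=VB1. period columns in first-appearance order: Q3, Q2, Q4, Q1; column 4 is Q1.
Long rows with fund=VB1, period=Q1: min(91.5, 42.7, 71.1) = 42.7.

42.7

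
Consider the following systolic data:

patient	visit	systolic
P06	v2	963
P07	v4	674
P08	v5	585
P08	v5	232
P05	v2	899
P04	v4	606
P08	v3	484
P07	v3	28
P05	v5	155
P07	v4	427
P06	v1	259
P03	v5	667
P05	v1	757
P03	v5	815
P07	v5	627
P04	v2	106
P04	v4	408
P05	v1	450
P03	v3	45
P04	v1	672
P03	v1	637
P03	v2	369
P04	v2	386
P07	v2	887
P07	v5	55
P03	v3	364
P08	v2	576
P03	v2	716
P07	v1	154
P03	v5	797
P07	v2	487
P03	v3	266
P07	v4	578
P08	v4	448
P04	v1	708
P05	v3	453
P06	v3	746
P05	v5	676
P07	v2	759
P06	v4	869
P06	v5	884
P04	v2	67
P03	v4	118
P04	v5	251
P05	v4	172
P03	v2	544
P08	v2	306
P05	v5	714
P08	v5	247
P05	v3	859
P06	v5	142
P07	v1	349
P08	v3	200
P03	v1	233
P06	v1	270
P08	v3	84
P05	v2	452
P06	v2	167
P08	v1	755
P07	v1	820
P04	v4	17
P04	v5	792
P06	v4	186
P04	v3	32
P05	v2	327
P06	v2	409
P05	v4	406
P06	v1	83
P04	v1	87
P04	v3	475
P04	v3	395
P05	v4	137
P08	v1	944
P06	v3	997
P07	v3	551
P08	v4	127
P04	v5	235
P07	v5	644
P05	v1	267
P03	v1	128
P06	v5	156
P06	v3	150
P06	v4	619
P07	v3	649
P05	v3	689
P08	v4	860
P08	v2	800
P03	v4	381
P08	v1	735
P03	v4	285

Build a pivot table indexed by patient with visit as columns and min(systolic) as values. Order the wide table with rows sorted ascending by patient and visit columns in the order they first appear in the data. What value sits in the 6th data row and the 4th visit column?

With rows sorted ascending by patient, row 6 is patient=P08. visit columns in first-appearance order: v2, v4, v5, v3, v1; column 4 is v3.
Long rows with patient=P08, visit=v3: min(484, 200, 84) = 84.

84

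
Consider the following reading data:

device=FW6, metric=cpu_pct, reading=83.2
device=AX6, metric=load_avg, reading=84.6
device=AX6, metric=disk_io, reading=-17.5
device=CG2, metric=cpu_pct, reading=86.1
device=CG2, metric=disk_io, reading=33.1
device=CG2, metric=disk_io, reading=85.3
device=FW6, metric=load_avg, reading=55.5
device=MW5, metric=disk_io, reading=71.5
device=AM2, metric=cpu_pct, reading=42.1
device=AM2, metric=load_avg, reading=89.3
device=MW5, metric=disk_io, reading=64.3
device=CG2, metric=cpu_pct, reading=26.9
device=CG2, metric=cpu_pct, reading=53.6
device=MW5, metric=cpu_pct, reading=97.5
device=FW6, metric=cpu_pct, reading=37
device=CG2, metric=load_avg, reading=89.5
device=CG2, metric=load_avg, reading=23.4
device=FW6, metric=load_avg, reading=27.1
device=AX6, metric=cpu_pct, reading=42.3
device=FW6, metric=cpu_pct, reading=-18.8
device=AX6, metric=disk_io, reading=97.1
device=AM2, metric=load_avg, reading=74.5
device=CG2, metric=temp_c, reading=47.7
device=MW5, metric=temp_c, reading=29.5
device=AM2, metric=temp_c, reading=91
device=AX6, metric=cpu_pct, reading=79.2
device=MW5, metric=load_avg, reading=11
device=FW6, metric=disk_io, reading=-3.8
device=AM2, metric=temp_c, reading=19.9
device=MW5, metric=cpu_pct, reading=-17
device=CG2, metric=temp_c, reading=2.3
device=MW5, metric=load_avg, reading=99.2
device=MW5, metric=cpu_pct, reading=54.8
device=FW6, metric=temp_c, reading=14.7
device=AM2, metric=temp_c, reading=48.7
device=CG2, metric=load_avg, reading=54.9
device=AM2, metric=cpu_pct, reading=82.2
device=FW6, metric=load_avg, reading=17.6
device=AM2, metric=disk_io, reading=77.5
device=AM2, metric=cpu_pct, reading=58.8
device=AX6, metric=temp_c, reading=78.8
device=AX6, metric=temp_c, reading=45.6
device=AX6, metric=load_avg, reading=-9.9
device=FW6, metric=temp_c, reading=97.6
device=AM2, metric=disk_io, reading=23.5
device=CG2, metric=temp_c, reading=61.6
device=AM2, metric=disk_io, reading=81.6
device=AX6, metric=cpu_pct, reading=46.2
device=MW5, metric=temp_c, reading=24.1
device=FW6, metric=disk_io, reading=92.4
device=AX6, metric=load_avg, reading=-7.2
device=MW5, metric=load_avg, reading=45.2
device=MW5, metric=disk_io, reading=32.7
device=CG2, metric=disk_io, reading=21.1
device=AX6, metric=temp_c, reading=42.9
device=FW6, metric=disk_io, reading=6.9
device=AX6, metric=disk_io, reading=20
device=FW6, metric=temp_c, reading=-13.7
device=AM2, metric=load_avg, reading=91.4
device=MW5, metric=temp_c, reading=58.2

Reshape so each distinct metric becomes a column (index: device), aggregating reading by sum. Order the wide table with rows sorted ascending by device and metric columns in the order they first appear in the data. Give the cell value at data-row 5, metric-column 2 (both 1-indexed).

With rows sorted ascending by device, row 5 is device=MW5. metric columns in first-appearance order: cpu_pct, load_avg, disk_io, temp_c; column 2 is load_avg.
Long rows with device=MW5, metric=load_avg: 11 + 99.2 + 45.2 = 155.4.

155.4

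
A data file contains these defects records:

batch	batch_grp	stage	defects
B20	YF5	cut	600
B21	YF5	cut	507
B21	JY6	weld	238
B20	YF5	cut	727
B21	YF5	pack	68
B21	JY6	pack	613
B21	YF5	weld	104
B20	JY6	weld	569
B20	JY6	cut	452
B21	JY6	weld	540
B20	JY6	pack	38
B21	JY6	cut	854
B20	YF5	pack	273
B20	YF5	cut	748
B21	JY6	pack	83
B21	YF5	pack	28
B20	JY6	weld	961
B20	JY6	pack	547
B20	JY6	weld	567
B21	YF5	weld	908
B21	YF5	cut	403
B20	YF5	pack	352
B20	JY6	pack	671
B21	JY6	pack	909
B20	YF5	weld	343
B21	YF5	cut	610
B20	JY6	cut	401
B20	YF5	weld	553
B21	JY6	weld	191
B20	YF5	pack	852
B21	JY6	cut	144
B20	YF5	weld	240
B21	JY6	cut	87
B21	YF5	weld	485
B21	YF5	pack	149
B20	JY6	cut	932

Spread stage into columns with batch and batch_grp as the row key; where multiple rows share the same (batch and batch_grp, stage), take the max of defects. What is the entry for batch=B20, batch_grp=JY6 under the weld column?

961

Rows with batch=B20, batch_grp=JY6 and stage=weld: defects values are 569, 961, 567.
max(569, 961, 567) = 961.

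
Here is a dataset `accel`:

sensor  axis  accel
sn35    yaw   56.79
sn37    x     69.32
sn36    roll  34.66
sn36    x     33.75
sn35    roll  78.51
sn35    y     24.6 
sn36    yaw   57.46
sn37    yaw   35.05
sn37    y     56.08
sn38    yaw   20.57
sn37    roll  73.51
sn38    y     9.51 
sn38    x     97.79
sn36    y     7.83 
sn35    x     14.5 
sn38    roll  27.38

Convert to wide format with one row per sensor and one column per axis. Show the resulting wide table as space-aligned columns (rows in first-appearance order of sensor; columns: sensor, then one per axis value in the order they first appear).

sensor  yaw    x      roll   y    
sn35    56.79  14.5   78.51  24.6 
sn37    35.05  69.32  73.51  56.08
sn36    57.46  33.75  34.66  7.83 
sn38    20.57  97.79  27.38  9.51 

Columns: sensor plus the 4 distinct axis values (yaw, x, roll, y).
For example, row sn35 column yaw takes accel=56.79 from the long row (sn35, yaw).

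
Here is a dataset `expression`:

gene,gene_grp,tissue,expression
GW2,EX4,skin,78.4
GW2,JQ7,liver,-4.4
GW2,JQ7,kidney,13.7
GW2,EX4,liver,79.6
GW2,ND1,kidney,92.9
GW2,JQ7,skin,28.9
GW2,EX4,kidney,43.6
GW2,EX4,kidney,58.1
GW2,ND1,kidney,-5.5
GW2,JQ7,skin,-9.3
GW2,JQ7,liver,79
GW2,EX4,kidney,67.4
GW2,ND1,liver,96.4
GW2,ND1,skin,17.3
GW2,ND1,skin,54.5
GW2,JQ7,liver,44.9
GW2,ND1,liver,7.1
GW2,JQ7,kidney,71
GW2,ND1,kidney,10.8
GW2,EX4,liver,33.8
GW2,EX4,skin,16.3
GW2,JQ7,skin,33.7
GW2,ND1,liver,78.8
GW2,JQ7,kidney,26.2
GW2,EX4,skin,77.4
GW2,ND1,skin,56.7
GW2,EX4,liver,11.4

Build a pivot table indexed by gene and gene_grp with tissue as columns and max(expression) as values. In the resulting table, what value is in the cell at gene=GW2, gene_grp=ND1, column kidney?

92.9

Rows with gene=GW2, gene_grp=ND1 and tissue=kidney: expression values are 92.9, -5.5, 10.8.
max(92.9, -5.5, 10.8) = 92.9.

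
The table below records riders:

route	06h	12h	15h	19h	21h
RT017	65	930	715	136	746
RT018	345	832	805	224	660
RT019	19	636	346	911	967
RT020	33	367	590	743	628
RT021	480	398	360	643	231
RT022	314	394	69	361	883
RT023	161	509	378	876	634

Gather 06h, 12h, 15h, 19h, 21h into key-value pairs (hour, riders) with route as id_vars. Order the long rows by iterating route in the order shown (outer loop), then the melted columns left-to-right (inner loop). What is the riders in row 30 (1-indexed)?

883

35 rows total (7 × 5). Row 30: index ⌊(30-1)/5⌋ = 5 into route → RT022; (30-1) mod 5 = 4 into the melted columns → 21h.
So row 30 is (RT022, 21h, 883); riders = 883.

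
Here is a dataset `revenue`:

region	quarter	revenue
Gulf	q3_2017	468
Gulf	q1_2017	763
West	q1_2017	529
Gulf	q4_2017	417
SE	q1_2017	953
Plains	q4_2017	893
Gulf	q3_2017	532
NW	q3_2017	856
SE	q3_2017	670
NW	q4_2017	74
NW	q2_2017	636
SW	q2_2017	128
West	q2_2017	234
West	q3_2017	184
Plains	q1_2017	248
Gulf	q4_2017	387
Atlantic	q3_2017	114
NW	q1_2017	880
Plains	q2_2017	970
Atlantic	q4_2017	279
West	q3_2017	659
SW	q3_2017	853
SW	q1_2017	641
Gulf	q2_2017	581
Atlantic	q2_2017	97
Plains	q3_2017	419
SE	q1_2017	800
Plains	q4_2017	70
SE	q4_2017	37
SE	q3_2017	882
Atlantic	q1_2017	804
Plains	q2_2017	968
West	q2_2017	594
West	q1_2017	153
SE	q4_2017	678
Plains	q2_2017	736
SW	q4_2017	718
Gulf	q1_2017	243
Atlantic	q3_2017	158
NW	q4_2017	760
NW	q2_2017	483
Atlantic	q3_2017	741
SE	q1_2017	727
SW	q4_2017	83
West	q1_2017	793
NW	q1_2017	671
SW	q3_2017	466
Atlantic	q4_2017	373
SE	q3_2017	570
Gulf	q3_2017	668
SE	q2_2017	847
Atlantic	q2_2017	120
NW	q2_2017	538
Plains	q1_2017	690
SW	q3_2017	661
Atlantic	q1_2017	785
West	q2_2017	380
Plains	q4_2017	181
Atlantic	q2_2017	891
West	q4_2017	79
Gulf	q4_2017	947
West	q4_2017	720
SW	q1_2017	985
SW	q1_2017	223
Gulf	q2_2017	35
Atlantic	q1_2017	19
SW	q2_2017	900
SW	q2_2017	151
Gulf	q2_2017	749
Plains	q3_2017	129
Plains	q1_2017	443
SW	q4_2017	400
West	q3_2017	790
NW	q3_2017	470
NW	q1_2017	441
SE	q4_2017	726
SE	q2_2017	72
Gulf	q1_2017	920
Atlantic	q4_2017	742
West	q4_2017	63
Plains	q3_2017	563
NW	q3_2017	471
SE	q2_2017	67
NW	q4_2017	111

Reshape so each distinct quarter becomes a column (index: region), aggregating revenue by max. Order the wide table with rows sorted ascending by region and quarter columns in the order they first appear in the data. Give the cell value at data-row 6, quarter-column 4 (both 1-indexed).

900

With rows sorted ascending by region, row 6 is region=SW. quarter columns in first-appearance order: q3_2017, q1_2017, q4_2017, q2_2017; column 4 is q2_2017.
Long rows with region=SW, quarter=q2_2017: max(128, 900, 151) = 900.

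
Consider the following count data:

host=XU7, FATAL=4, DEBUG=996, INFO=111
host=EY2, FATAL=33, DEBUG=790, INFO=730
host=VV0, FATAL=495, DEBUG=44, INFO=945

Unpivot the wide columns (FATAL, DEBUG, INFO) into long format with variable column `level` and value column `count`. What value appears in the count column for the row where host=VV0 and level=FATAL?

495

Unpivoting turns each (host, wide-column) pair into one long row.
The wide cell at row VV0, column FATAL holds 495, so the long row (VV0, FATAL) has count=495.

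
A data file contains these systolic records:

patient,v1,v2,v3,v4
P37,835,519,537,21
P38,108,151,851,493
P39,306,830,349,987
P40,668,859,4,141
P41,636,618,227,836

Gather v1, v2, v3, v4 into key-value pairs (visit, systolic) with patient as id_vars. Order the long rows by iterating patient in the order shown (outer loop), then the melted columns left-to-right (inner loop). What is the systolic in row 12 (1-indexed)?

20 rows total (5 × 4). Row 12: index ⌊(12-1)/4⌋ = 2 into patient → P39; (12-1) mod 4 = 3 into the melted columns → v4.
So row 12 is (P39, v4, 987); systolic = 987.

987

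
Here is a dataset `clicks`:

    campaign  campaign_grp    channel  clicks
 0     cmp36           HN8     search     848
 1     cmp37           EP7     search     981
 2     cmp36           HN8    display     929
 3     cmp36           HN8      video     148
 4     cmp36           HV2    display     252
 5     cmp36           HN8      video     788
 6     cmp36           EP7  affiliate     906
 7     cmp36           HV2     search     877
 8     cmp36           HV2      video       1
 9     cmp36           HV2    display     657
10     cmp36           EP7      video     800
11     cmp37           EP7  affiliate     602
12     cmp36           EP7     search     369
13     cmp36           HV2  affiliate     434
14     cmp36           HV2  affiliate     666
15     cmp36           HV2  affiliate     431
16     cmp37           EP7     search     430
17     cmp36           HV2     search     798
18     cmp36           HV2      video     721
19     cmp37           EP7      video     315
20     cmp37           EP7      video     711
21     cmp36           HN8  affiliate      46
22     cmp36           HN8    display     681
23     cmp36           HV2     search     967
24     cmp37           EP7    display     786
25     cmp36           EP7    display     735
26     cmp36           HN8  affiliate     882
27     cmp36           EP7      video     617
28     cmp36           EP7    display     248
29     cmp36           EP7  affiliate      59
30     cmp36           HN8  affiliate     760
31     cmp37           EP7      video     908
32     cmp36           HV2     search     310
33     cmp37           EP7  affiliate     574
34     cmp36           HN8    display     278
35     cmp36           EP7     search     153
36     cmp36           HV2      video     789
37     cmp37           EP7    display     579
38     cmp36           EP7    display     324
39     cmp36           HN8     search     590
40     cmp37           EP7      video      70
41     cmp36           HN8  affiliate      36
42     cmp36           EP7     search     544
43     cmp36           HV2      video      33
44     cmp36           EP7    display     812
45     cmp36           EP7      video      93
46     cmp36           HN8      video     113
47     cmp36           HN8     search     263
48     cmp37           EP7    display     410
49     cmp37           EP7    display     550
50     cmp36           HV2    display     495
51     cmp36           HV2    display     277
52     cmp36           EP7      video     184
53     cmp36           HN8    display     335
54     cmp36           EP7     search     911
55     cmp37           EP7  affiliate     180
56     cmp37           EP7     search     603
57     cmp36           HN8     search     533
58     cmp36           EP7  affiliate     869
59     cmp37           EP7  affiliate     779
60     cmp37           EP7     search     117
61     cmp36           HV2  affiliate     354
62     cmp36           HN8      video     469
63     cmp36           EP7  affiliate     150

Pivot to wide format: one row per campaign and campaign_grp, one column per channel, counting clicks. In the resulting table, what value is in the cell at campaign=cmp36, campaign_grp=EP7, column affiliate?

Rows with campaign=cmp36, campaign_grp=EP7 and channel=affiliate: clicks values are 906, 59, 869, 150.
4 rows match — count = 4.

4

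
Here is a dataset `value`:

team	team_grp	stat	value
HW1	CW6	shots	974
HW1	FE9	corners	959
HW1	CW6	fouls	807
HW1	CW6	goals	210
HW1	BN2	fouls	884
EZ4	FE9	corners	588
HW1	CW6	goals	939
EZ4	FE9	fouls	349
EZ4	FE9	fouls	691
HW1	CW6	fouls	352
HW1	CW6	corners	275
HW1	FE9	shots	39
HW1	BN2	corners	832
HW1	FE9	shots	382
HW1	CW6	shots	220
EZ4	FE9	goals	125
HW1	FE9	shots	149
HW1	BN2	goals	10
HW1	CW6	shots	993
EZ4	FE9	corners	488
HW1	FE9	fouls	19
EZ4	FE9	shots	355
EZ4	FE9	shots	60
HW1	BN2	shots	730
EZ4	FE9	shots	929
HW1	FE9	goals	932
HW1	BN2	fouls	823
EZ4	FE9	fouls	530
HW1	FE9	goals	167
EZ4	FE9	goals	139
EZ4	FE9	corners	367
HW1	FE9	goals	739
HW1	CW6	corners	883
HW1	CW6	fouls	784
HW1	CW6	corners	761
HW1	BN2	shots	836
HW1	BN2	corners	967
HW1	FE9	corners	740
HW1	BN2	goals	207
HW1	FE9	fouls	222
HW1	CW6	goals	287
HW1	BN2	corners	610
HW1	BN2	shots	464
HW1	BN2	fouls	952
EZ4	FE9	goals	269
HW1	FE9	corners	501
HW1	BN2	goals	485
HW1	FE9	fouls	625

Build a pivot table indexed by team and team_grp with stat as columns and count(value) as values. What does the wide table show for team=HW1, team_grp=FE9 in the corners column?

3

Rows with team=HW1, team_grp=FE9 and stat=corners: value values are 959, 740, 501.
3 rows match — count = 3.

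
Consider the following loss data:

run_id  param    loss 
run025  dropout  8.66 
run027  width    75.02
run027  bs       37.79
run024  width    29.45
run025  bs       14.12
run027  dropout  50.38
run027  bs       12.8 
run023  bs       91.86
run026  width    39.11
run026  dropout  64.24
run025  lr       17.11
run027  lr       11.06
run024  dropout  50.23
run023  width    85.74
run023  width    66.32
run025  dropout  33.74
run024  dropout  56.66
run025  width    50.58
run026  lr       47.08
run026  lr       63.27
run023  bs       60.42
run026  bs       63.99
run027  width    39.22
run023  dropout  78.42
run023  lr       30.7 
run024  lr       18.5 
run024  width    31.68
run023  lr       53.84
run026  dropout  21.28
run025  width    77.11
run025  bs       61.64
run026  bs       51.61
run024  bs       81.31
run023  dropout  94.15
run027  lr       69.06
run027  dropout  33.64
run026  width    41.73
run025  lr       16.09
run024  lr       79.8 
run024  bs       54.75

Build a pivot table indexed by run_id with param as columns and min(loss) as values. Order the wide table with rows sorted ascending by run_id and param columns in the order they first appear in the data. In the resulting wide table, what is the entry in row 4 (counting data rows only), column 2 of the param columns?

39.11

With rows sorted ascending by run_id, row 4 is run_id=run026. param columns in first-appearance order: dropout, width, bs, lr; column 2 is width.
Long rows with run_id=run026, param=width: min(39.11, 41.73) = 39.11.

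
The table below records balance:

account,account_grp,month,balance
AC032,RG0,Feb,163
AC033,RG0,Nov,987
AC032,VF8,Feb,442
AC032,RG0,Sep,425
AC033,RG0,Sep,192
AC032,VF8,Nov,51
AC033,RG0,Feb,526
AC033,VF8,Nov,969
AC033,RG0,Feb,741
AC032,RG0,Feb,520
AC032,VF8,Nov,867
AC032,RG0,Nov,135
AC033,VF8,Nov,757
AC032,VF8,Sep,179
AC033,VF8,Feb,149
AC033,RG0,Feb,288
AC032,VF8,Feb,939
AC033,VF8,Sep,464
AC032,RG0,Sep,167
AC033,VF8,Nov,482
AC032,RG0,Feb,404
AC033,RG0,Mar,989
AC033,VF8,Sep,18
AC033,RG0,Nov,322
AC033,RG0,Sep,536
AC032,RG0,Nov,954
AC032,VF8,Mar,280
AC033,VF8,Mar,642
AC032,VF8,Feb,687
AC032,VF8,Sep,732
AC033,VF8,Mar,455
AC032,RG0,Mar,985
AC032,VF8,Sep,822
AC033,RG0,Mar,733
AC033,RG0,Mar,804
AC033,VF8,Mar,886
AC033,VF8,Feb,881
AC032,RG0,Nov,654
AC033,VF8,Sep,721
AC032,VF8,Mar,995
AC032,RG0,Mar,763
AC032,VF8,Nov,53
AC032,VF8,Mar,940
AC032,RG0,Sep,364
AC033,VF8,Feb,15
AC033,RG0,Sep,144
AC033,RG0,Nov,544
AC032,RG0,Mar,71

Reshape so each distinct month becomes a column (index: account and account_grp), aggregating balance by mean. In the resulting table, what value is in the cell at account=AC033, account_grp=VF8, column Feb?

348.33

Rows with account=AC033, account_grp=VF8 and month=Feb: balance values are 149, 881, 15.
(149 + 881 + 15) / 3 = 348.33.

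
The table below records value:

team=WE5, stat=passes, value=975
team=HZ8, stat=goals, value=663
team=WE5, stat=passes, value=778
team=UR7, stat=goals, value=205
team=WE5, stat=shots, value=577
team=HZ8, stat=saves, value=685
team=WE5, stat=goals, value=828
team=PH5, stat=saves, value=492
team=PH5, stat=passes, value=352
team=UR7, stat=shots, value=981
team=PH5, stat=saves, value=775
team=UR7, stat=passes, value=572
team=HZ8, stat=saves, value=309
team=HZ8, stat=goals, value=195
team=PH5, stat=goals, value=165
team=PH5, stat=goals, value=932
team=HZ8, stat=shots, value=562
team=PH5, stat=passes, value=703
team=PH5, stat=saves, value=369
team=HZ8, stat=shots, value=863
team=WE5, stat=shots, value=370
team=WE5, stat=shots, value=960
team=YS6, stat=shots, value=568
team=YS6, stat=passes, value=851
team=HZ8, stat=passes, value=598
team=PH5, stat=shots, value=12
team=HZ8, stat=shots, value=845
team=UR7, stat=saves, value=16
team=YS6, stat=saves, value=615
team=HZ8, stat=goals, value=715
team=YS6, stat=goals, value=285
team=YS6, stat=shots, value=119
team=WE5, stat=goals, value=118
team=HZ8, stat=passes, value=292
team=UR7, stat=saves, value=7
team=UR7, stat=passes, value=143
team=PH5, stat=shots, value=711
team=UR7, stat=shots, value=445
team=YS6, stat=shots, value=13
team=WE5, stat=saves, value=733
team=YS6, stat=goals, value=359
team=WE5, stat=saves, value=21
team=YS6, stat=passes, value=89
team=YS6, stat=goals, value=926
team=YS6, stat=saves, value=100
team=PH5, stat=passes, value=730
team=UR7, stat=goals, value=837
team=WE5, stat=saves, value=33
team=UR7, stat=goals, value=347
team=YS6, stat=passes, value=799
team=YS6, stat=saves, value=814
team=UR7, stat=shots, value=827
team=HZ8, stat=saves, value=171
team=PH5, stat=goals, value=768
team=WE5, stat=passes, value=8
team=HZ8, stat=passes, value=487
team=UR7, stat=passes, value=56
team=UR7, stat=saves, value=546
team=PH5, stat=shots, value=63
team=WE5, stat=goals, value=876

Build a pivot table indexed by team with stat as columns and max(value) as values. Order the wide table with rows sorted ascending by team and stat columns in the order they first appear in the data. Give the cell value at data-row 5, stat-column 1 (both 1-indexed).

851

With rows sorted ascending by team, row 5 is team=YS6. stat columns in first-appearance order: passes, goals, shots, saves; column 1 is passes.
Long rows with team=YS6, stat=passes: max(851, 89, 799) = 851.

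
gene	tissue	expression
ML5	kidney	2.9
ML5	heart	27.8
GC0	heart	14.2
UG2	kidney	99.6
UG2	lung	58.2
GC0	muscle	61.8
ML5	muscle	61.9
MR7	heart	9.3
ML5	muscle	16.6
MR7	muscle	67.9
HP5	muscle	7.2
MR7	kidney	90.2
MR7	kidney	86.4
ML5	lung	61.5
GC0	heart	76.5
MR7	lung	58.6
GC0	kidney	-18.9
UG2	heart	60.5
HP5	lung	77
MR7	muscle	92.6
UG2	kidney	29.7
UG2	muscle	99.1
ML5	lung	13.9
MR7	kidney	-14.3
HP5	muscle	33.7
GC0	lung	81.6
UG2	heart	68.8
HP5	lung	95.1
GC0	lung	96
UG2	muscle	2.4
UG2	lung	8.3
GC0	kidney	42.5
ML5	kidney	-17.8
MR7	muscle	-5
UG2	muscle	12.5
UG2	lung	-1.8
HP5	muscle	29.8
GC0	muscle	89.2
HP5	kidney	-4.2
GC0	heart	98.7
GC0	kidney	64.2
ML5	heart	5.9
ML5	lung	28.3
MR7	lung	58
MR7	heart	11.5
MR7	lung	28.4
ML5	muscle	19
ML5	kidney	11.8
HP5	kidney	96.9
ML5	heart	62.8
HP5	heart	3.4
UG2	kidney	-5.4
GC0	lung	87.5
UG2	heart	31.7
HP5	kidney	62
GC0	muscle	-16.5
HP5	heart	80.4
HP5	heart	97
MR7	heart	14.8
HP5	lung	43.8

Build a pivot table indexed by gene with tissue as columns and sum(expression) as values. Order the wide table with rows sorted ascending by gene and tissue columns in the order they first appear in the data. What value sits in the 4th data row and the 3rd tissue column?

With rows sorted ascending by gene, row 4 is gene=MR7. tissue columns in first-appearance order: kidney, heart, lung, muscle; column 3 is lung.
Long rows with gene=MR7, tissue=lung: 58.6 + 58 + 28.4 = 145.

145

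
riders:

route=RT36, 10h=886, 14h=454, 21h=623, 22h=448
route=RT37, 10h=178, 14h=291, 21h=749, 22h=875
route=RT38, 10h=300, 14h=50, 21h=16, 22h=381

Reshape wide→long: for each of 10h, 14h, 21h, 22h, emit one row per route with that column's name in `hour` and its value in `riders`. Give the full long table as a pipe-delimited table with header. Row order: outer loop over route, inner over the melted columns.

Each (route, column) pair becomes one row: 3 × 4 = 12 rows.
For example, (RT36, 10h) → riders=886.

| route | hour | riders |
| RT36 | 10h | 886 |
| RT36 | 14h | 454 |
| RT36 | 21h | 623 |
| RT36 | 22h | 448 |
| RT37 | 10h | 178 |
| RT37 | 14h | 291 |
| RT37 | 21h | 749 |
| RT37 | 22h | 875 |
| RT38 | 10h | 300 |
| RT38 | 14h | 50 |
| RT38 | 21h | 16 |
| RT38 | 22h | 381 |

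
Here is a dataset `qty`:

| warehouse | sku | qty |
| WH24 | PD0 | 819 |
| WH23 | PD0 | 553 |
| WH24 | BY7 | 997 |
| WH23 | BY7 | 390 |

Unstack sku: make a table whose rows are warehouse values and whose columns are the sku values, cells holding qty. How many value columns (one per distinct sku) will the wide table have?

2

2 distinct sku values: BY7, PD0.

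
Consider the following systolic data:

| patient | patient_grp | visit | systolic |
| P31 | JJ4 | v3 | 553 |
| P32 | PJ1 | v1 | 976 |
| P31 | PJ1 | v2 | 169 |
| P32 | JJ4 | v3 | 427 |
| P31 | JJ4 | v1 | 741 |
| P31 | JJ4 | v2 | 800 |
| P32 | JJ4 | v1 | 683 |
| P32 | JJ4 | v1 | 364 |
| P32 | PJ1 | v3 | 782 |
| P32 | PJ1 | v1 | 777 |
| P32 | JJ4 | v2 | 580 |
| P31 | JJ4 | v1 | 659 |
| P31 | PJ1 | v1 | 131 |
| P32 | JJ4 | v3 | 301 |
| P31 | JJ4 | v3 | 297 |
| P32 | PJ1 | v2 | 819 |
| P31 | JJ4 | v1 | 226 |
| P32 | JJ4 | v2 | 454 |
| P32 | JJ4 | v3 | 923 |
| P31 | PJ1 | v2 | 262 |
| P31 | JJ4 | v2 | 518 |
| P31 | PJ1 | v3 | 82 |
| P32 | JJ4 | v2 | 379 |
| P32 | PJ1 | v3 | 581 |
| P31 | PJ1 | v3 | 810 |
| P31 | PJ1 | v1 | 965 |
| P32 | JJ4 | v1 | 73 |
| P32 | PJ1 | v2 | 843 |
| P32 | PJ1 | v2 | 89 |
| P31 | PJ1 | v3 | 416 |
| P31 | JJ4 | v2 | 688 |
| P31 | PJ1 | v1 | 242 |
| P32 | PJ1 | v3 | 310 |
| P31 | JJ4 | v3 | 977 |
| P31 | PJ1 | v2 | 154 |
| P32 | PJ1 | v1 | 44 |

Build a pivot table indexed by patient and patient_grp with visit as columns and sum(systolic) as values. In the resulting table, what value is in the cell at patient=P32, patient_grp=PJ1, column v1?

Rows with patient=P32, patient_grp=PJ1 and visit=v1: systolic values are 976, 777, 44.
976 + 777 + 44 = 1797.

1797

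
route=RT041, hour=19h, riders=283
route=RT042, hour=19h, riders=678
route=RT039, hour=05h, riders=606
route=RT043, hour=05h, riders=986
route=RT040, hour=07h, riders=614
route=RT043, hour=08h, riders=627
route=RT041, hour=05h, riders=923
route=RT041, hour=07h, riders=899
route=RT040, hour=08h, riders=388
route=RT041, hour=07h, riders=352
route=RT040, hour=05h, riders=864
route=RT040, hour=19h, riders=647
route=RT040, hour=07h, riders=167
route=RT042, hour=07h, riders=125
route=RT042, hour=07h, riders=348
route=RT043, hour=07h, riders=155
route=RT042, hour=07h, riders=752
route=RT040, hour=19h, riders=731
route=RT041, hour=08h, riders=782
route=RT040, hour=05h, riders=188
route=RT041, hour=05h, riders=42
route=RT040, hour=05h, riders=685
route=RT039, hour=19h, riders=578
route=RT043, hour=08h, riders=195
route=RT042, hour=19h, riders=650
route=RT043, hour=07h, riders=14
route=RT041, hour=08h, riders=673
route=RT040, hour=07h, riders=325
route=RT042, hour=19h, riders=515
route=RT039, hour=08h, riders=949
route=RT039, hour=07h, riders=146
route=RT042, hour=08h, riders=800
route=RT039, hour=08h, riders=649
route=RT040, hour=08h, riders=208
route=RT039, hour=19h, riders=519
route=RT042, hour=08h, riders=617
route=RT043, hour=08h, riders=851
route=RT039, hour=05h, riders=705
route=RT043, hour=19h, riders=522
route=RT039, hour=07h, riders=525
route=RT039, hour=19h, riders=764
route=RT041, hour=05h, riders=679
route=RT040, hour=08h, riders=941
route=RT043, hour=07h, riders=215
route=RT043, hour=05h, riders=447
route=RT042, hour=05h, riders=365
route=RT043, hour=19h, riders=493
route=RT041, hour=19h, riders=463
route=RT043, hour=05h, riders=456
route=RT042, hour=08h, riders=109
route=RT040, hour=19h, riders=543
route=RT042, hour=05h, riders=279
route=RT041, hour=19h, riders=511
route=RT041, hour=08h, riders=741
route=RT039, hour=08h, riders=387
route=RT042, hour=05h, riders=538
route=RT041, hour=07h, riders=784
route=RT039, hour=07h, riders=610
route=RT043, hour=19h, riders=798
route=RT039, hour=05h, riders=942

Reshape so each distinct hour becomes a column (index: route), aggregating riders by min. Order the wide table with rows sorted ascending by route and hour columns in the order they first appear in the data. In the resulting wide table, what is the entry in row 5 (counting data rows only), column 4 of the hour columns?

With rows sorted ascending by route, row 5 is route=RT043. hour columns in first-appearance order: 19h, 05h, 07h, 08h; column 4 is 08h.
Long rows with route=RT043, hour=08h: min(627, 195, 851) = 195.

195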